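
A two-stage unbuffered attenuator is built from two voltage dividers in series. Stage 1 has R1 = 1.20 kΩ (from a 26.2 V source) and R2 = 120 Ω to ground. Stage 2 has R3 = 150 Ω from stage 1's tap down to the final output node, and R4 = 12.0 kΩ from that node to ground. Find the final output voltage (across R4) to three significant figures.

Stage 2 presents R3+R4 = 12150 Ω as a load on stage 1's tap.
Stage 1's lower leg becomes R2‖(R3+R4) = 118.8 Ω, so V_mid = 26.2 × 118.8/1319 = 2.361 V.
Stage 2 is itself unloaded: V_out = V_mid × R4/(R3+R4) = 2.361 × 12000/12150 = 2.33 V.

V_out ≈ 2.33 V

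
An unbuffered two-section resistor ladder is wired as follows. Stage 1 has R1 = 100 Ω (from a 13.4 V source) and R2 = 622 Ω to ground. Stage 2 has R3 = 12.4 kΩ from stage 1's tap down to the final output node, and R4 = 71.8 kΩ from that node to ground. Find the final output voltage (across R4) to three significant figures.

V_out ≈ 9.83 V

Stage 2 presents R3+R4 = 84200 Ω as a load on stage 1's tap.
Stage 1's lower leg becomes R2‖(R3+R4) = 617.4 Ω, so V_mid = 13.4 × 617.4/717.4 = 11.53 V.
Stage 2 is itself unloaded: V_out = V_mid × R4/(R3+R4) = 11.53 × 71800/84200 = 9.83 V.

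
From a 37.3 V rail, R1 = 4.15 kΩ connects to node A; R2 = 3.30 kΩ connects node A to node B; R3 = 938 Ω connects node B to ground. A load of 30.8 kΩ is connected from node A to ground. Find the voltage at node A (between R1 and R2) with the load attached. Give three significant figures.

Below node A the series string R2+R3 = 4238 Ω sits in parallel with the 30800 Ω load: 3725 Ω.
V_A = 37.3 × 3725/(4150 + 3725) = 17.6 V.

V ≈ 17.6 V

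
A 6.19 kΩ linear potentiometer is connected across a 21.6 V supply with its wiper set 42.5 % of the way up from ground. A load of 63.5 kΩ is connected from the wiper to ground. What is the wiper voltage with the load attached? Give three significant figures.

The wiper splits the pot into (1−α)R = 3.559 kΩ above and αR = 2.631 kΩ below.
Lower section ‖ load = 2.526 kΩ.
V_wiper = 21.6 × 2.526/(3.559 + 2.526) = 8.97 V.

V ≈ 8.97 V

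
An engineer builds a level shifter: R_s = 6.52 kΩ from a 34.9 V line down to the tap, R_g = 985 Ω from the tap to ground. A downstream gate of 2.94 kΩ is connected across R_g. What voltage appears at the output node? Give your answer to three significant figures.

V_out ≈ 3.55 V

The load sits in parallel with R_g: R_g‖R_L = (985 × 2940) / (985 + 2940) = 737.8 Ω.
V_out = 34.9 × 737.8 / (6520 + 737.8) = 34.9 × 737.8/7258 = 3.55 V.
(Unloaded it would have been 4.58 V.)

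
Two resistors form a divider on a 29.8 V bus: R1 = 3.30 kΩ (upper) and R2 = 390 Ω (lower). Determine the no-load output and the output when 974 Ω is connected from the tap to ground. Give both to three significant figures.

Unloaded: 3.15 V; loaded: 2.32 V

Open-circuit: V = 29.8 × 390/(3300 + 390) = 3.15 V.
With the load, R2 becomes R2‖R_L = 278.5 Ω, so V = 29.8 × 278.5/3578 = 2.32 V.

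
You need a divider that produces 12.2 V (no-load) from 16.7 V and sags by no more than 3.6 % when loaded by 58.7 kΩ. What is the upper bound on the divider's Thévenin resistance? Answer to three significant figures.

Loading drop = R_th/(R_th + R_L) ≤ 0.0360, so R_th ≤ R_L · ε/(1−ε) = 58.7 kΩ × 0.0360/0.9640 = 2.19 kΩ.

R_th ≤ 2.19 kΩ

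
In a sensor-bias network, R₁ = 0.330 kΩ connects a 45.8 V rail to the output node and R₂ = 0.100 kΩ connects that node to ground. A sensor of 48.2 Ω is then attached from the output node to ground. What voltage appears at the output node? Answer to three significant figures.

V_out ≈ 4.11 V

The load sits in parallel with R₂: R₂‖R_L = (100 × 48.2) / (100 + 48.2) = 32.52 Ω.
V_out = 45.8 × 32.52 / (330 + 32.52) = 45.8 × 32.52/362.5 = 4.11 V.
(Unloaded it would have been 10.7 V.)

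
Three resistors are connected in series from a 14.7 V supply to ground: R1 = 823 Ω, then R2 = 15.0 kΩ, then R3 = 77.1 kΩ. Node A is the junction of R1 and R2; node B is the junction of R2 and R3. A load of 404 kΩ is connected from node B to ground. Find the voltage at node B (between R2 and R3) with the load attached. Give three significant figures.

At node B, R3 is in parallel with the load: R3‖R_L = 64740 Ω.
Below node A the resistance is R2 + (R3‖R_L) = 79740 Ω, so V_A = 14.7 × 79740/80570 = 14.55 V.
Then V_B = V_A × (R3‖R_L)/(R2 + R3‖R_L) = 14.55 × 64740/79740 = 11.8 V.

V ≈ 11.8 V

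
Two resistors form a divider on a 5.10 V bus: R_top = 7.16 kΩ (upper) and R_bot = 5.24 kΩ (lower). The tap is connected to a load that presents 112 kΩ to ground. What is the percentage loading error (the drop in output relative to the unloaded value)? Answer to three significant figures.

The divider's output (Thévenin) resistance is R_top‖R_bot = 3.026 kΩ.
Fractional drop under load = R_th/(R_th + R_L) = 3.026 / (3.026 + 112) = 0.02630.
So the output falls by 2.63 %.

2.63 %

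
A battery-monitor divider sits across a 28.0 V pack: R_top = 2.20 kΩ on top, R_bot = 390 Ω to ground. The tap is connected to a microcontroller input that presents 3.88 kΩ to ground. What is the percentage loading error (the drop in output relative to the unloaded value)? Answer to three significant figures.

The divider's output (Thévenin) resistance is R_top‖R_bot = 331.3 Ω.
Fractional drop under load = R_th/(R_th + R_L) = 331.3 / (331.3 + 3880) = 0.07866.
So the output falls by 7.87 %.

7.87 %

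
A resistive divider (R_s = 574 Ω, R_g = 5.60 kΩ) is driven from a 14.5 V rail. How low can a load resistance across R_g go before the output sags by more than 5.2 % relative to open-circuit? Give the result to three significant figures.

Output resistance R_th = R_s‖R_g = (574 × 5600)/6174 = 520.6 Ω.
The fractional drop is R_th/(R_th + R_L); requiring this ≤ 0.0520 gives R_L ≥ R_th(1/0.0520 − 1) = 520.6 × 18.23 = 9.49 kΩ.

R_L(min) ≈ 9.49 kΩ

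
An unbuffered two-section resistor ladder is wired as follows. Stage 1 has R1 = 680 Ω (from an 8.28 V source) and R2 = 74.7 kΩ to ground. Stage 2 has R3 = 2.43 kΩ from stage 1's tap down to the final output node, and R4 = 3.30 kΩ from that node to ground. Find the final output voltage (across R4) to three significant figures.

V_out ≈ 4.23 V

Stage 2 presents R3+R4 = 5730 Ω as a load on stage 1's tap.
Stage 1's lower leg becomes R2‖(R3+R4) = 5322 Ω, so V_mid = 8.28 × 5322/6002 = 7.342 V.
Stage 2 is itself unloaded: V_out = V_mid × R4/(R3+R4) = 7.342 × 3300/5730 = 4.23 V.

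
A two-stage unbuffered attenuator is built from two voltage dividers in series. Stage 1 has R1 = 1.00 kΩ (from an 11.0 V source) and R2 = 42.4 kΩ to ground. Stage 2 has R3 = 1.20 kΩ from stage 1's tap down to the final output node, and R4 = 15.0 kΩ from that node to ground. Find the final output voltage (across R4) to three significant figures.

Stage 2 presents R3+R4 = 16.20 kΩ as a load on stage 1's tap.
Stage 1's lower leg becomes R2‖(R3+R4) = 11.72 kΩ, so V_mid = 11.0 × 11.72/12.72 = 10.14 V.
Stage 2 is itself unloaded: V_out = V_mid × R4/(R3+R4) = 10.14 × 15.0/16.20 = 9.38 V.

V_out ≈ 9.38 V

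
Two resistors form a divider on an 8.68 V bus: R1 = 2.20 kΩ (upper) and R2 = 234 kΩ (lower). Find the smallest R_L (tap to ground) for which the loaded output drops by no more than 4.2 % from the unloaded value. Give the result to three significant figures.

R_L(min) ≈ 49.7 kΩ

Output resistance R_th = R1‖R2 = (2.20 × 234)/236.2 = 2.180 kΩ.
The fractional drop is R_th/(R_th + R_L); requiring this ≤ 0.0420 gives R_L ≥ R_th(1/0.0420 − 1) = 2.180 × 22.81 = 49.7 kΩ.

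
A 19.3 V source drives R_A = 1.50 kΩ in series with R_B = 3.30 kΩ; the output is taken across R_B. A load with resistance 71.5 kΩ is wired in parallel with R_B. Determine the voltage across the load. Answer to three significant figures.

The load sits in parallel with R_B: R_B‖R_L = (3.30 × 71.5) / (3.30 + 71.5) = 3.154 kΩ.
V_out = 19.3 × 3.154 / (1.50 + 3.154) = 19.3 × 3.154/4.654 = 13.1 V.
(Unloaded it would have been 13.3 V.)

V_out ≈ 13.1 V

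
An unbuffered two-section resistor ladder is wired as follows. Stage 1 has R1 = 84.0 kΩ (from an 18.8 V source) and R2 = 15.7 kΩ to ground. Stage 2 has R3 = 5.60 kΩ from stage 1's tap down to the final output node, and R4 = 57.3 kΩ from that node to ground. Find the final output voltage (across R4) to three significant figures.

Stage 2 presents R3+R4 = 62.90 kΩ as a load on stage 1's tap.
Stage 1's lower leg becomes R2‖(R3+R4) = 12.56 kΩ, so V_mid = 18.8 × 12.56/96.56 = 2.446 V.
Stage 2 is itself unloaded: V_out = V_mid × R4/(R3+R4) = 2.446 × 57.3/62.90 = 2.23 V.

V_out ≈ 2.23 V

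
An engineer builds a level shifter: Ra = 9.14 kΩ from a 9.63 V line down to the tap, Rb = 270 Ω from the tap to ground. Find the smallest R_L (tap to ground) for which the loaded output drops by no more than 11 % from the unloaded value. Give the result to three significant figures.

R_L(min) ≈ 2.12 kΩ

Output resistance R_th = Ra‖Rb = (9140 × 270)/9410 = 262.3 Ω.
The fractional drop is R_th/(R_th + R_L); requiring this ≤ 0.110 gives R_L ≥ R_th(1/0.110 − 1) = 262.3 × 8.091 = 2.12 kΩ.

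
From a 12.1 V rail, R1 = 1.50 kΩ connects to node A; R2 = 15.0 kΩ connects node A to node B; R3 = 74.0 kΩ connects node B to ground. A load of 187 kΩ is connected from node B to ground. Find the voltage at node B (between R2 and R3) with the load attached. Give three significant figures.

At node B, R3 is in parallel with the load: R3‖R_L = 53.02 kΩ.
Below node A the resistance is R2 + (R3‖R_L) = 68.02 kΩ, so V_A = 12.1 × 68.02/69.52 = 11.84 V.
Then V_B = V_A × (R3‖R_L)/(R2 + R3‖R_L) = 11.84 × 53.02/68.02 = 9.23 V.

V ≈ 9.23 V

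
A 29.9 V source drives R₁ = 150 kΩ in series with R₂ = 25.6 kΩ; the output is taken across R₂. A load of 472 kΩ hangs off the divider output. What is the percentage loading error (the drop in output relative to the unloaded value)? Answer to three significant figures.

4.43 %

The divider's output (Thévenin) resistance is R₁‖R₂ = 21.87 kΩ.
Fractional drop under load = R_th/(R_th + R_L) = 21.87 / (21.87 + 472) = 0.04428.
So the output falls by 4.43 %.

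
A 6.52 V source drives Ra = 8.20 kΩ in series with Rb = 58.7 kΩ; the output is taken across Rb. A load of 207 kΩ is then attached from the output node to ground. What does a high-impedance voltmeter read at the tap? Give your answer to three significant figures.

The load sits in parallel with Rb: Rb‖R_L = (58.7 × 207) / (58.7 + 207) = 45.73 kΩ.
V_out = 6.52 × 45.73 / (8.20 + 45.73) = 6.52 × 45.73/53.93 = 5.53 V.

V_out ≈ 5.53 V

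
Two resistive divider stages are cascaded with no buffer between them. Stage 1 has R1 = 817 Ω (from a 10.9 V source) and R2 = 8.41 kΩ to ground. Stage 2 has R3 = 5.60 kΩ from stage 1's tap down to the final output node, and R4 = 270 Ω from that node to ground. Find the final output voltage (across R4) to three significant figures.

Stage 2 presents R3+R4 = 5870 Ω as a load on stage 1's tap.
Stage 1's lower leg becomes R2‖(R3+R4) = 3457 Ω, so V_mid = 10.9 × 3457/4274 = 8.816 V.
Stage 2 is itself unloaded: V_out = V_mid × R4/(R3+R4) = 8.816 × 270/5870 = 0.406 V.

V_out ≈ 0.406 V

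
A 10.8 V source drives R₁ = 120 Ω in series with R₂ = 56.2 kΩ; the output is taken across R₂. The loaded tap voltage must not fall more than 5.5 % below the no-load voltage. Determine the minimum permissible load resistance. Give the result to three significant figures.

Output resistance R_th = R₁‖R₂ = (120 × 56200)/56320 = 119.7 Ω.
The fractional drop is R_th/(R_th + R_L); requiring this ≤ 0.0550 gives R_L ≥ R_th(1/0.0550 − 1) = 119.7 × 17.18 = 2.06 kΩ.

R_L(min) ≈ 2.06 kΩ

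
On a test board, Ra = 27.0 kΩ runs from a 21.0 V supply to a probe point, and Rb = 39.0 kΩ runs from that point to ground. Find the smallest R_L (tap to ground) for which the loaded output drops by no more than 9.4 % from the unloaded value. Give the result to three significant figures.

Output resistance R_th = Ra‖Rb = (27.0 × 39.0)/66.00 = 15.95 kΩ.
The fractional drop is R_th/(R_th + R_L); requiring this ≤ 0.0940 gives R_L ≥ R_th(1/0.0940 − 1) = 15.95 × 9.638 = 154 kΩ.

R_L(min) ≈ 154 kΩ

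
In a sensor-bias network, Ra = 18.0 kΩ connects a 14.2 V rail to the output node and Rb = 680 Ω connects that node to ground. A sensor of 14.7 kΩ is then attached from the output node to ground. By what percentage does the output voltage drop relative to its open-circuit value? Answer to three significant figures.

4.27 %

The divider's output (Thévenin) resistance is Ra‖Rb = 655.2 Ω.
Fractional drop under load = R_th/(R_th + R_L) = 655.2 / (655.2 + 14700) = 0.04267.
So the output falls by 4.27 %.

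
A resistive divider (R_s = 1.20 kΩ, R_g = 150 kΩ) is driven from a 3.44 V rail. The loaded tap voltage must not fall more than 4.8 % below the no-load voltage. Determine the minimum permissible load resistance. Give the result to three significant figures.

Output resistance R_th = R_s‖R_g = (1.20 × 150)/151.2 = 1.190 kΩ.
The fractional drop is R_th/(R_th + R_L); requiring this ≤ 0.0480 gives R_L ≥ R_th(1/0.0480 − 1) = 1.190 × 19.83 = 23.6 kΩ.

R_L(min) ≈ 23.6 kΩ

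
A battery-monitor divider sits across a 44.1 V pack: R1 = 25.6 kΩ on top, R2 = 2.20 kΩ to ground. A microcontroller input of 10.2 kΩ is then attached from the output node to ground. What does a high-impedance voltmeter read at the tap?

The load sits in parallel with R2: R2‖R_L = (2.20 × 10.2) / (2.20 + 10.2) = 1.810 kΩ.
V_out = 44.1 × 1.810 / (25.6 + 1.810) = 44.1 × 1.810/27.41 = 2.91 V.

V_out ≈ 2.91 V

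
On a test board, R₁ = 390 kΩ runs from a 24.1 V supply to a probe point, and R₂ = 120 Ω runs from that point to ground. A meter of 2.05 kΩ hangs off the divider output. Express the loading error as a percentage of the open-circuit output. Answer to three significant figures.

The divider's output (Thévenin) resistance is R₁‖R₂ = 120.0 Ω.
Fractional drop under load = R_th/(R_th + R_L) = 120.0 / (120.0 + 2050) = 0.05528.
So the output falls by 5.53 %.

5.53 %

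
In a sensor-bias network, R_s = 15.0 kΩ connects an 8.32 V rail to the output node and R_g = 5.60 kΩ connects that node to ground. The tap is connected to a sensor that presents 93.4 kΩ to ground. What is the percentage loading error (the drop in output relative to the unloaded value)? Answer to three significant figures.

4.18 %

The divider's output (Thévenin) resistance is R_s‖R_g = 4.078 kΩ.
Fractional drop under load = R_th/(R_th + R_L) = 4.078 / (4.078 + 93.4) = 0.04183.
So the output falls by 4.18 %.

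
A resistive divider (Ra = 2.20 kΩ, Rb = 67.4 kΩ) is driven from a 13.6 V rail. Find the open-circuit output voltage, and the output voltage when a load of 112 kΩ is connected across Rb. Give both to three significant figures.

Unloaded: 13.2 V; loaded: 12.9 V

Open-circuit: V = 13.6 × 67.4/(2.20 + 67.4) = 13.2 V.
With the load, Rb becomes Rb‖R_L = 42.08 kΩ, so V = 13.6 × 42.08/44.28 = 12.9 V.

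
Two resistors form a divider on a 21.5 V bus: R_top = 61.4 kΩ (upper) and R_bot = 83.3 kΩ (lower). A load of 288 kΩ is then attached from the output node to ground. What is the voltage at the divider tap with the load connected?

V_out ≈ 11.0 V

The load sits in parallel with R_bot: R_bot‖R_L = (83.3 × 288) / (83.3 + 288) = 64.61 kΩ.
V_out = 21.5 × 64.61 / (61.4 + 64.61) = 21.5 × 64.61/126.0 = 11.0 V.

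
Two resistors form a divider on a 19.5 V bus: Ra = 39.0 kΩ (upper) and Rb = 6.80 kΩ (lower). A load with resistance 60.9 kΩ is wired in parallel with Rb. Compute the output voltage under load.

V_out ≈ 2.64 V

The load sits in parallel with Rb: Rb‖R_L = (6.80 × 60.9) / (6.80 + 60.9) = 6.117 kΩ.
V_out = 19.5 × 6.117 / (39.0 + 6.117) = 19.5 × 6.117/45.12 = 2.64 V.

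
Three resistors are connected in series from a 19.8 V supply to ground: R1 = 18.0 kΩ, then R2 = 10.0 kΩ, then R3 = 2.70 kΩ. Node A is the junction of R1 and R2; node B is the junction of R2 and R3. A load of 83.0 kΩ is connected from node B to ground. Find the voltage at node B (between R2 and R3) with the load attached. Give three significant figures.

V ≈ 1.69 V

At node B, R3 is in parallel with the load: R3‖R_L = 2.615 kΩ.
Below node A the resistance is R2 + (R3‖R_L) = 12.61 kΩ, so V_A = 19.8 × 12.61/30.61 = 8.159 V.
Then V_B = V_A × (R3‖R_L)/(R2 + R3‖R_L) = 8.159 × 2.615/12.61 = 1.69 V.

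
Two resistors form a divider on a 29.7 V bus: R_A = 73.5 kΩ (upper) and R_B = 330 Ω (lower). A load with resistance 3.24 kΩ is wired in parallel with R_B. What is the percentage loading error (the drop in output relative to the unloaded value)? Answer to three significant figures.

The divider's output (Thévenin) resistance is R_A‖R_B = 328.5 Ω.
Fractional drop under load = R_th/(R_th + R_L) = 328.5 / (328.5 + 3240) = 0.09206.
So the output falls by 9.21 %.

9.21 %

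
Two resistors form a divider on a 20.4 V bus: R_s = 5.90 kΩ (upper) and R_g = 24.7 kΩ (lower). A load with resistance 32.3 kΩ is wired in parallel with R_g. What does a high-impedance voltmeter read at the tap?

V_out ≈ 14.4 V

The load sits in parallel with R_g: R_g‖R_L = (24.7 × 32.3) / (24.7 + 32.3) = 14.00 kΩ.
V_out = 20.4 × 14.00 / (5.90 + 14.00) = 20.4 × 14.00/19.90 = 14.4 V.
(Unloaded it would have been 16.5 V.)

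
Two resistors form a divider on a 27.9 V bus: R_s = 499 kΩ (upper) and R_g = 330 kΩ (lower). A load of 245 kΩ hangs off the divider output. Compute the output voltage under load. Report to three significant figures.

The load sits in parallel with R_g: R_g‖R_L = (330 × 245) / (330 + 245) = 140.6 kΩ.
V_out = 27.9 × 140.6 / (499 + 140.6) = 27.9 × 140.6/639.6 = 6.13 V.
(Unloaded it would have been 11.1 V.)

V_out ≈ 6.13 V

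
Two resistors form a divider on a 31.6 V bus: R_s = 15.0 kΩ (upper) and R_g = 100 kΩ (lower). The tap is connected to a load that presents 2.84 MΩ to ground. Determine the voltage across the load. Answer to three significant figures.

V_out ≈ 27.4 V

The load sits in parallel with R_g: R_g‖R_L = (100 × 2840) / (100 + 2840) = 96.60 kΩ.
V_out = 31.6 × 96.60 / (15.0 + 96.60) = 31.6 × 96.60/111.6 = 27.4 V.
(Unloaded it would have been 27.5 V.)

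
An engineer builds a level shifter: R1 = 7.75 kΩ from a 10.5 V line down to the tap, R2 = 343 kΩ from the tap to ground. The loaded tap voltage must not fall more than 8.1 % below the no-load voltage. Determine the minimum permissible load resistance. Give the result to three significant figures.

R_L(min) ≈ 86.0 kΩ

Output resistance R_th = R1‖R2 = (7.75 × 343)/350.8 = 7.579 kΩ.
The fractional drop is R_th/(R_th + R_L); requiring this ≤ 0.0810 gives R_L ≥ R_th(1/0.0810 − 1) = 7.579 × 11.35 = 86.0 kΩ.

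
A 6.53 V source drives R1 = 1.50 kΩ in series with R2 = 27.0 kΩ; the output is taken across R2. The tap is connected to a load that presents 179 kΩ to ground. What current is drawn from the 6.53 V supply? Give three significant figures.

R2‖R_L = 23.46 kΩ, so the source sees R1 + R2‖R_L = 24.96 kΩ.
I = 6.53 V / 24.96 kΩ = 0.262 mA.

I ≈ 0.262 mA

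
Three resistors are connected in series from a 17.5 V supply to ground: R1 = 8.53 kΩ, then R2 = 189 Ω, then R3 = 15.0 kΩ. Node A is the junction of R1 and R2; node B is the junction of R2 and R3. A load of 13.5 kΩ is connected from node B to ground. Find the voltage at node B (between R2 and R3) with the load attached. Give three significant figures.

At node B, R3 is in parallel with the load: R3‖R_L = 7105 Ω.
Below node A the resistance is R2 + (R3‖R_L) = 7294 Ω, so V_A = 17.5 × 7294/15820 = 8.067 V.
Then V_B = V_A × (R3‖R_L)/(R2 + R3‖R_L) = 8.067 × 7105/7294 = 7.86 V.

V ≈ 7.86 V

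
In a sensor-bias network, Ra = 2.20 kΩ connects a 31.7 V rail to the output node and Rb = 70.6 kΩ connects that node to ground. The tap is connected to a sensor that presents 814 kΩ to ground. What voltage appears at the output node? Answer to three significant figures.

V_out ≈ 30.7 V

The load sits in parallel with Rb: Rb‖R_L = (70.6 × 814) / (70.6 + 814) = 64.97 kΩ.
V_out = 31.7 × 64.97 / (2.20 + 64.97) = 31.7 × 64.97/67.17 = 30.7 V.
(Unloaded it would have been 30.7 V.)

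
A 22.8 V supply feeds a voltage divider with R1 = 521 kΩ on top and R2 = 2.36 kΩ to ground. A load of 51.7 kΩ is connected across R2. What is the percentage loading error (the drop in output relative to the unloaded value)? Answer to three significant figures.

The divider's output (Thévenin) resistance is R1‖R2 = 2.349 kΩ.
Fractional drop under load = R_th/(R_th + R_L) = 2.349 / (2.349 + 51.7) = 0.04347.
So the output falls by 4.35 %.

4.35 %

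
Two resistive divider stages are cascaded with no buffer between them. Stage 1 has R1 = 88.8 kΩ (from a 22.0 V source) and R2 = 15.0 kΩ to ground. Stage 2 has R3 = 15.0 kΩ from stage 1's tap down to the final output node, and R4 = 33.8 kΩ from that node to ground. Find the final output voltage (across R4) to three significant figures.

V_out ≈ 1.74 V

Stage 2 presents R3+R4 = 48.80 kΩ as a load on stage 1's tap.
Stage 1's lower leg becomes R2‖(R3+R4) = 11.47 kΩ, so V_mid = 22.0 × 11.47/100.3 = 2.517 V.
Stage 2 is itself unloaded: V_out = V_mid × R4/(R3+R4) = 2.517 × 33.8/48.80 = 1.74 V.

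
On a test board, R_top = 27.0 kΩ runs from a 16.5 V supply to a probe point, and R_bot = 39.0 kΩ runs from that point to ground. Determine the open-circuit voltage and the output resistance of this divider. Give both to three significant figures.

V_th is the open-circuit tap voltage: 16.5 × 39.0/(27.0 + 39.0) = 9.75 V.
With the supply zeroed, R_top and R_bot appear in parallel from the tap: R_th = R_top‖R_bot = (27.0 × 39.0)/66.00 = 16.0 kΩ.

V_th = 9.75 V, R_th = 16.0 kΩ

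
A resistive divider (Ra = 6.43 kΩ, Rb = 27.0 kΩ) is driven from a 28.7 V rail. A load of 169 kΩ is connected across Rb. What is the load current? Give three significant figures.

I_L ≈ 0.133 mA

Rb‖R_L = 23.28 kΩ; V_out = 28.7 × 23.28/29.71 = 22.49 V.
I_L = V_out / R_L = 22.49 / 169 kΩ = 0.133 mA.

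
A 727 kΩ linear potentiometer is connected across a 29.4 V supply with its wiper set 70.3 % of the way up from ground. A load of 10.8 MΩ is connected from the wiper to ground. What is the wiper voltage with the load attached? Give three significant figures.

The wiper splits the pot into (1−α)R = 215.9 kΩ above and αR = 511.1 kΩ below.
Lower section ‖ load = 488.0 kΩ.
V_wiper = 29.4 × 488.0/(215.9 + 488.0) = 20.4 V.

V ≈ 20.4 V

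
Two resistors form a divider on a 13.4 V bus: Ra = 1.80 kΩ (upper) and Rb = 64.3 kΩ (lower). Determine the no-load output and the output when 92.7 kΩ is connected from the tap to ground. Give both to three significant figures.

Unloaded: 13.0 V; loaded: 12.8 V

Open-circuit: V = 13.4 × 64.3/(1.80 + 64.3) = 13.0 V.
With the load, Rb becomes Rb‖R_L = 37.97 kΩ, so V = 13.4 × 37.97/39.77 = 12.8 V.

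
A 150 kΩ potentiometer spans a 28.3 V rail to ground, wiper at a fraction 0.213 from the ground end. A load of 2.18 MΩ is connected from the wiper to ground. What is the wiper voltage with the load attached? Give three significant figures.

V ≈ 5.96 V

The wiper splits the pot into (1−α)R = 118.0 kΩ above and αR = 31.95 kΩ below.
Lower section ‖ load = 31.49 kΩ.
V_wiper = 28.3 × 31.49/(118.0 + 31.49) = 5.96 V.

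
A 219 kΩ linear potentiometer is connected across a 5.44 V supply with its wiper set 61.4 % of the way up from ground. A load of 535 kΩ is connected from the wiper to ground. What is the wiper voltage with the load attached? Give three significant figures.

The wiper splits the pot into (1−α)R = 84.53 kΩ above and αR = 134.5 kΩ below.
Lower section ‖ load = 107.5 kΩ.
V_wiper = 5.44 × 107.5/(84.53 + 107.5) = 3.04 V.

V ≈ 3.04 V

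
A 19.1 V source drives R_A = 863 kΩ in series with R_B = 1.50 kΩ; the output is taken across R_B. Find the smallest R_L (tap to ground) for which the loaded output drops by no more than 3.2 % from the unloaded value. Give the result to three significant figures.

Output resistance R_th = R_A‖R_B = (863 × 1.50)/864.5 = 1.497 kΩ.
The fractional drop is R_th/(R_th + R_L); requiring this ≤ 0.0320 gives R_L ≥ R_th(1/0.0320 − 1) = 1.497 × 30.25 = 45.3 kΩ.

R_L(min) ≈ 45.3 kΩ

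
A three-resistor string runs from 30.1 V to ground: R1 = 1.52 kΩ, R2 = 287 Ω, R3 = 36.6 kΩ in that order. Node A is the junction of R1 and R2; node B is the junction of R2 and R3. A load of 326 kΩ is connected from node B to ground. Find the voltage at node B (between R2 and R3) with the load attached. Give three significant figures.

V ≈ 28.5 V

At node B, R3 is in parallel with the load: R3‖R_L = 32910 Ω.
Below node A the resistance is R2 + (R3‖R_L) = 33190 Ω, so V_A = 30.1 × 33190/34710 = 28.78 V.
Then V_B = V_A × (R3‖R_L)/(R2 + R3‖R_L) = 28.78 × 32910/33190 = 28.5 V.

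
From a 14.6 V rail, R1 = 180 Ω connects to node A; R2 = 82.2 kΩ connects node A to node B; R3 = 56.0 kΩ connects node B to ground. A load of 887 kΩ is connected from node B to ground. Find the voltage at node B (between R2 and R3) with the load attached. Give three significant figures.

At node B, R3 is in parallel with the load: R3‖R_L = 52670 Ω.
Below node A the resistance is R2 + (R3‖R_L) = 134900 Ω, so V_A = 14.6 × 134900/135100 = 14.58 V.
Then V_B = V_A × (R3‖R_L)/(R2 + R3‖R_L) = 14.58 × 52670/134900 = 5.69 V.

V ≈ 5.69 V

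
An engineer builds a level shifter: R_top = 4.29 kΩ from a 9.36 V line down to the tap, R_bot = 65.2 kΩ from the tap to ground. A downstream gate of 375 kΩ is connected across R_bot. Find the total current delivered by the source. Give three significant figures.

R_bot‖R_L = 55.54 kΩ, so the source sees R_top + R_bot‖R_L = 59.83 kΩ.
I = 9.36 V / 59.83 kΩ = 0.156 mA.

I ≈ 0.156 mA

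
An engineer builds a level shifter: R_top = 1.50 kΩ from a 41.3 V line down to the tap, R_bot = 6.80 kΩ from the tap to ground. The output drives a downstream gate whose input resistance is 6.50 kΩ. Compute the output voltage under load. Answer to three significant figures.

The load sits in parallel with R_bot: R_bot‖R_L = (6.80 × 6.50) / (6.80 + 6.50) = 3.323 kΩ.
V_out = 41.3 × 3.323 / (1.50 + 3.323) = 41.3 × 3.323/4.823 = 28.5 V.

V_out ≈ 28.5 V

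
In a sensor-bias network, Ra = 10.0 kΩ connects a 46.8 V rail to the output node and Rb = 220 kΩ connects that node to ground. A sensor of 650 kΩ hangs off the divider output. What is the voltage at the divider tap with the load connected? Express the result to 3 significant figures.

V_out ≈ 44.1 V

The load sits in parallel with Rb: Rb‖R_L = (220 × 650) / (220 + 650) = 164.4 kΩ.
V_out = 46.8 × 164.4 / (10.0 + 164.4) = 46.8 × 164.4/174.4 = 44.1 V.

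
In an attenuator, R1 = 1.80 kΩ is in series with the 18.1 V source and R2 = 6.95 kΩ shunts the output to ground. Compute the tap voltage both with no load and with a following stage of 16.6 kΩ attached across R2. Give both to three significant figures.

Unloaded: 14.4 V; loaded: 13.2 V

Open-circuit: V = 18.1 × 6.95/(1.80 + 6.95) = 14.4 V.
With the load, R2 becomes R2‖R_L = 4.899 kΩ, so V = 18.1 × 4.899/6.699 = 13.2 V.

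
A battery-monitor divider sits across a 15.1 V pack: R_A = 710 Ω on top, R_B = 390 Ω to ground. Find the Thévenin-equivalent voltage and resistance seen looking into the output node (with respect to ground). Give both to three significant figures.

V_th = 5.35 V, R_th = 252 Ω

V_th is the open-circuit tap voltage: 15.1 × 390/(710 + 390) = 5.35 V.
With the supply zeroed, R_A and R_B appear in parallel from the tap: R_th = R_A‖R_B = (710 × 390)/1100 = 252 Ω.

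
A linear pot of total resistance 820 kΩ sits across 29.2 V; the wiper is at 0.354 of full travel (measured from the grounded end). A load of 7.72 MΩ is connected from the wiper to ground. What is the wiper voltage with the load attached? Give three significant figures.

The wiper splits the pot into (1−α)R = 529.7 kΩ above and αR = 290.3 kΩ below.
Lower section ‖ load = 279.8 kΩ.
V_wiper = 29.2 × 279.8/(529.7 + 279.8) = 10.1 V.

V ≈ 10.1 V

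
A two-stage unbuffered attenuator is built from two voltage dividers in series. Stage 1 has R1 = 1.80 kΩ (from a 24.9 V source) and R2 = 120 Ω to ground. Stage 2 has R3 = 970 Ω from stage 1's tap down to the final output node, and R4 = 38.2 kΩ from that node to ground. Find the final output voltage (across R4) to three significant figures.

V_out ≈ 1.51 V

Stage 2 presents R3+R4 = 39170 Ω as a load on stage 1's tap.
Stage 1's lower leg becomes R2‖(R3+R4) = 119.6 Ω, so V_mid = 24.9 × 119.6/1920 = 1.552 V.
Stage 2 is itself unloaded: V_out = V_mid × R4/(R3+R4) = 1.552 × 38200/39170 = 1.51 V.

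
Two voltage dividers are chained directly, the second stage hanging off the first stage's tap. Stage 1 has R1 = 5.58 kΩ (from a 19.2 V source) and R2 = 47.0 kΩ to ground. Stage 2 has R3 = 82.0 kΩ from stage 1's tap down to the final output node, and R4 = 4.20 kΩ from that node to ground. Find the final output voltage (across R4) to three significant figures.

V_out ≈ 0.790 V

Stage 2 presents R3+R4 = 86.20 kΩ as a load on stage 1's tap.
Stage 1's lower leg becomes R2‖(R3+R4) = 30.42 kΩ, so V_mid = 19.2 × 30.42/36.00 = 16.22 V.
Stage 2 is itself unloaded: V_out = V_mid × R4/(R3+R4) = 16.22 × 4.20/86.20 = 0.790 V.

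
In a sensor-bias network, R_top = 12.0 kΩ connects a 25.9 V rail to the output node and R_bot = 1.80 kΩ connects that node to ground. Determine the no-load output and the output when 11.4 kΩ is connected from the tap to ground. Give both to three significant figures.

Unloaded: 3.38 V; loaded: 2.97 V

Open-circuit: V = 25.9 × 1.80/(12.0 + 1.80) = 3.38 V.
With the load, R_bot becomes R_bot‖R_L = 1.555 kΩ, so V = 25.9 × 1.555/13.55 = 2.97 V.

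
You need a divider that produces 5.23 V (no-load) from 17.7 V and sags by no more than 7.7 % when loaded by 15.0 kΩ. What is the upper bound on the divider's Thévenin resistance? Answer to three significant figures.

Loading drop = R_th/(R_th + R_L) ≤ 0.0770, so R_th ≤ R_L · ε/(1−ε) = 15.0 kΩ × 0.0770/0.9230 = 1.25 kΩ.

R_th ≤ 1.25 kΩ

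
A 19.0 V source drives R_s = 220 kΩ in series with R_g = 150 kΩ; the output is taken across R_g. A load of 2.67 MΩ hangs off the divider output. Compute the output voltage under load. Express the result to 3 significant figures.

The load sits in parallel with R_g: R_g‖R_L = (150 × 2670) / (150 + 2670) = 142.0 kΩ.
V_out = 19.0 × 142.0 / (220 + 142.0) = 19.0 × 142.0/362.0 = 7.45 V.

V_out ≈ 7.45 V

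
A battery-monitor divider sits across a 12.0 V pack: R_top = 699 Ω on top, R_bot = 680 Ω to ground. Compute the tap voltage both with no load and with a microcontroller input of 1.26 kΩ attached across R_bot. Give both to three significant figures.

Unloaded: 5.92 V; loaded: 4.65 V

Open-circuit: V = 12.0 × 680/(699 + 680) = 5.92 V.
With the load, R_bot becomes R_bot‖R_L = 441.6 Ω, so V = 12.0 × 441.6/1141 = 4.65 V.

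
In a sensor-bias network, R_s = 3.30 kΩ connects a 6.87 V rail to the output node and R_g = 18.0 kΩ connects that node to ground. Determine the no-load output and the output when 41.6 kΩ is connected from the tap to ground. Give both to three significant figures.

Open-circuit: V = 6.87 × 18.0/(3.30 + 18.0) = 5.81 V.
With the load, R_g becomes R_g‖R_L = 12.56 kΩ, so V = 6.87 × 12.56/15.86 = 5.44 V.

Unloaded: 5.81 V; loaded: 5.44 V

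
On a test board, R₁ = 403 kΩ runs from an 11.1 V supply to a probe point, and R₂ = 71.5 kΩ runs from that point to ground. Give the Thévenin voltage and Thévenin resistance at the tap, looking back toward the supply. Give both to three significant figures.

V_th is the open-circuit tap voltage: 11.1 × 71.5/(403 + 71.5) = 1.67 V.
With the supply zeroed, R₁ and R₂ appear in parallel from the tap: R_th = R₁‖R₂ = (403 × 71.5)/474.5 = 60.7 kΩ.

V_th = 1.67 V, R_th = 60.7 kΩ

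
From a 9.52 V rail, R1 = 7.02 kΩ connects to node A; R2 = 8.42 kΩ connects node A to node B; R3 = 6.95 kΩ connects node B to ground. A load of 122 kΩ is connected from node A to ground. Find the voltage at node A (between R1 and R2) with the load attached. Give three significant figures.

V ≈ 6.29 V

Below node A the series string R2+R3 = 15.37 kΩ sits in parallel with the 122 kΩ load: 13.65 kΩ.
V_A = 9.52 × 13.65/(7.02 + 13.65) = 6.29 V.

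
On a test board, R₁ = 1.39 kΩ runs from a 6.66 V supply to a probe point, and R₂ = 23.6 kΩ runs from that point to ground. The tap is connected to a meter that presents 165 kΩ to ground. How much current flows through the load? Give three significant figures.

I_L ≈ 0.0378 mA

R₂‖R_L = 20.65 kΩ; V_out = 6.66 × 20.65/22.04 = 6.240 V.
I_L = V_out / R_L = 6.240 / 165 kΩ = 0.0378 mA.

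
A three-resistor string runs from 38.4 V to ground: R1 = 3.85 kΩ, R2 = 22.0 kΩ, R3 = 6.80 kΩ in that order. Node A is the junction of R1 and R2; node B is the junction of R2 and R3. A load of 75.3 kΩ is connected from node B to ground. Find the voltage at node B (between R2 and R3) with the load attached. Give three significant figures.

V ≈ 7.46 V

At node B, R3 is in parallel with the load: R3‖R_L = 6.237 kΩ.
Below node A the resistance is R2 + (R3‖R_L) = 28.24 kΩ, so V_A = 38.4 × 28.24/32.09 = 33.79 V.
Then V_B = V_A × (R3‖R_L)/(R2 + R3‖R_L) = 33.79 × 6.237/28.24 = 7.46 V.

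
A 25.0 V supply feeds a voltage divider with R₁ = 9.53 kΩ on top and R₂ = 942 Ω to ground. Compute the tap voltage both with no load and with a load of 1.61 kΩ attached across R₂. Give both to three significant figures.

Unloaded: 2.25 V; loaded: 1.47 V

Open-circuit: V = 25.0 × 942/(9530 + 942) = 2.25 V.
With the load, R₂ becomes R₂‖R_L = 594.3 Ω, so V = 25.0 × 594.3/10120 = 1.47 V.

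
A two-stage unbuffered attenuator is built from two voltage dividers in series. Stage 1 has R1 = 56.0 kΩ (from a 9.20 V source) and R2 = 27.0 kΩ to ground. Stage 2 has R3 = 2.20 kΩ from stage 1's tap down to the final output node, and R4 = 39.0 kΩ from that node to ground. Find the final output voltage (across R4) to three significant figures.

V_out ≈ 1.96 V

Stage 2 presents R3+R4 = 41.20 kΩ as a load on stage 1's tap.
Stage 1's lower leg becomes R2‖(R3+R4) = 16.31 kΩ, so V_mid = 9.20 × 16.31/72.31 = 2.075 V.
Stage 2 is itself unloaded: V_out = V_mid × R4/(R3+R4) = 2.075 × 39.0/41.20 = 1.96 V.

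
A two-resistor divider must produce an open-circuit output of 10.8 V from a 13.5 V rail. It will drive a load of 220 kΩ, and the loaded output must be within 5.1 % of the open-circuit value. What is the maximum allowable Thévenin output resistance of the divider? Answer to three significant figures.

Loading drop = R_th/(R_th + R_L) ≤ 0.0510, so R_th ≤ R_L · ε/(1−ε) = 220 kΩ × 0.0510/0.9490 = 11.8 kΩ.
(Any R1, R2 with R2/(R1+R2) = 0.800 and R1‖R2 ≤ 11.8 kΩ will meet the spec.)

R_th ≤ 11.8 kΩ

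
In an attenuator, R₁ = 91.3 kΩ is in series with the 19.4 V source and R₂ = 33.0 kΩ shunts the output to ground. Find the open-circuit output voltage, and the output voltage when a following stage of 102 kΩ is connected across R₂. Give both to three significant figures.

Open-circuit: V = 19.4 × 33.0/(91.3 + 33.0) = 5.15 V.
With the load, R₂ becomes R₂‖R_L = 24.93 kΩ, so V = 19.4 × 24.93/116.2 = 4.16 V.

Unloaded: 5.15 V; loaded: 4.16 V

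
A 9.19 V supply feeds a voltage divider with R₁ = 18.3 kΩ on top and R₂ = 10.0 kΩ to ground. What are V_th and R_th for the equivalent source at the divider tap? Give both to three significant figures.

V_th = 3.25 V, R_th = 6.47 kΩ

V_th is the open-circuit tap voltage: 9.19 × 10.0/(18.3 + 10.0) = 3.25 V.
With the supply zeroed, R₁ and R₂ appear in parallel from the tap: R_th = R₁‖R₂ = (18.3 × 10.0)/28.30 = 6.47 kΩ.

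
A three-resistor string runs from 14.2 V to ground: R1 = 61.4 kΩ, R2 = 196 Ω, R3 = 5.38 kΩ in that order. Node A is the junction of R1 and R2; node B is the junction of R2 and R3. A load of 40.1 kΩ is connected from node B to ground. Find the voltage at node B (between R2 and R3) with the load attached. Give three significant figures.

At node B, R3 is in parallel with the load: R3‖R_L = 4744 Ω.
Below node A the resistance is R2 + (R3‖R_L) = 4940 Ω, so V_A = 14.2 × 4940/66340 = 1.057 V.
Then V_B = V_A × (R3‖R_L)/(R2 + R3‖R_L) = 1.057 × 4744/4940 = 1.02 V.

V ≈ 1.02 V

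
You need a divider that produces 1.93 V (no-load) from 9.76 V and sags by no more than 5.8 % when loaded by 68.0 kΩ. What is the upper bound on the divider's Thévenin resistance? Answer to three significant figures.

R_th ≤ 4.19 kΩ

Loading drop = R_th/(R_th + R_L) ≤ 0.0580, so R_th ≤ R_L · ε/(1−ε) = 68.0 kΩ × 0.0580/0.9420 = 4.19 kΩ.
(Any R1, R2 with R2/(R1+R2) = 0.198 and R1‖R2 ≤ 4.19 kΩ will meet the spec.)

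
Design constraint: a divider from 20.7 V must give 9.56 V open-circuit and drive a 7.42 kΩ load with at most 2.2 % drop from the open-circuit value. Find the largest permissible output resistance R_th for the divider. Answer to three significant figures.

R_th ≤ 167 Ω

Loading drop = R_th/(R_th + R_L) ≤ 0.0220, so R_th ≤ R_L · ε/(1−ε) = 7.42 kΩ × 0.0220/0.9780 = 167 Ω.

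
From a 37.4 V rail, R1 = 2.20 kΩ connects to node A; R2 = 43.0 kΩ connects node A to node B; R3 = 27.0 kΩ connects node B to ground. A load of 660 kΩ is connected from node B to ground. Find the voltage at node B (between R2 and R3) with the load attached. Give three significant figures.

At node B, R3 is in parallel with the load: R3‖R_L = 25.94 kΩ.
Below node A the resistance is R2 + (R3‖R_L) = 68.94 kΩ, so V_A = 37.4 × 68.94/71.14 = 36.24 V.
Then V_B = V_A × (R3‖R_L)/(R2 + R3‖R_L) = 36.24 × 25.94/68.94 = 13.6 V.

V ≈ 13.6 V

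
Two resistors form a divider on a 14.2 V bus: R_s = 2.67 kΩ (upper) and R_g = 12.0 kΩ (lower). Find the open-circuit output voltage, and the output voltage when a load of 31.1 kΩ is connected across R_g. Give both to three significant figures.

Unloaded: 11.6 V; loaded: 10.9 V

Open-circuit: V = 14.2 × 12.0/(2.67 + 12.0) = 11.6 V.
With the load, R_g becomes R_g‖R_L = 8.659 kΩ, so V = 14.2 × 8.659/11.33 = 10.9 V.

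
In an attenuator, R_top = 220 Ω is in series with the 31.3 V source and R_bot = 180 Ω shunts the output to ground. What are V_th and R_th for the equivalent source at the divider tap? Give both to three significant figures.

V_th is the open-circuit tap voltage: 31.3 × 180/(220 + 180) = 14.1 V.
With the supply zeroed, R_top and R_bot appear in parallel from the tap: R_th = R_top‖R_bot = (220 × 180)/400.0 = 99.0 Ω.

V_th = 14.1 V, R_th = 99.0 Ω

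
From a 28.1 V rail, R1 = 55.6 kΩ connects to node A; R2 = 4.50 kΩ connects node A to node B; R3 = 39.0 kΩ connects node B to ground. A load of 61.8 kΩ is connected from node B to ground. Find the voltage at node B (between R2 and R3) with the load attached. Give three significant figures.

V ≈ 8.00 V

At node B, R3 is in parallel with the load: R3‖R_L = 23.91 kΩ.
Below node A the resistance is R2 + (R3‖R_L) = 28.41 kΩ, so V_A = 28.1 × 28.41/84.01 = 9.503 V.
Then V_B = V_A × (R3‖R_L)/(R2 + R3‖R_L) = 9.503 × 23.91/28.41 = 8.00 V.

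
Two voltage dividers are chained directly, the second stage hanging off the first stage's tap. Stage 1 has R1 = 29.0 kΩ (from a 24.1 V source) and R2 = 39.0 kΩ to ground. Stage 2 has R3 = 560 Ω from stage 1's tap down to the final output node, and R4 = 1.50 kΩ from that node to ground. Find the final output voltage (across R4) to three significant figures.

V_out ≈ 1.11 V

Stage 2 presents R3+R4 = 2060 Ω as a load on stage 1's tap.
Stage 1's lower leg becomes R2‖(R3+R4) = 1957 Ω, so V_mid = 24.1 × 1957/30960 = 1.523 V.
Stage 2 is itself unloaded: V_out = V_mid × R4/(R3+R4) = 1.523 × 1500/2060 = 1.11 V.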